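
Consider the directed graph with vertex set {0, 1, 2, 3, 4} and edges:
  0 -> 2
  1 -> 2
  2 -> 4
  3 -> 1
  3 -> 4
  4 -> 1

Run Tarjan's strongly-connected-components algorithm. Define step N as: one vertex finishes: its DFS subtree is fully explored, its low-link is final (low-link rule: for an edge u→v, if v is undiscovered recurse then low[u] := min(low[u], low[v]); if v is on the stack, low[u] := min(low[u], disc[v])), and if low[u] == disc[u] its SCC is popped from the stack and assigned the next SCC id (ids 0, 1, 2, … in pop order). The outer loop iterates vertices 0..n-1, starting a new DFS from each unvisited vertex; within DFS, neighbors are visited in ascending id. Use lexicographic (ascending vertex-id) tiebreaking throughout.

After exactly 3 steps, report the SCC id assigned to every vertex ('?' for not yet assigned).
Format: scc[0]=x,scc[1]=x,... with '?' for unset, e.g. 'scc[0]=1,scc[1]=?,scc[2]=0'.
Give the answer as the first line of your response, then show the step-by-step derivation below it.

scc[0]=?,scc[1]=0,scc[2]=0,scc[3]=?,scc[4]=0

step 1: low=(low[0]=0,low[1]=1,low[2]=1,low[3]=?,low[4]=2); scc=(scc[0]=?,scc[1]=?,scc[2]=?,scc[3]=?,scc[4]=?)
step 2: low=(low[0]=0,low[1]=1,low[2]=1,low[3]=?,low[4]=1); scc=(scc[0]=?,scc[1]=?,scc[2]=?,scc[3]=?,scc[4]=?)
step 3: low=(low[0]=0,low[1]=1,low[2]=1,low[3]=?,low[4]=1); scc=(scc[0]=?,scc[1]=0,scc[2]=0,scc[3]=?,scc[4]=0)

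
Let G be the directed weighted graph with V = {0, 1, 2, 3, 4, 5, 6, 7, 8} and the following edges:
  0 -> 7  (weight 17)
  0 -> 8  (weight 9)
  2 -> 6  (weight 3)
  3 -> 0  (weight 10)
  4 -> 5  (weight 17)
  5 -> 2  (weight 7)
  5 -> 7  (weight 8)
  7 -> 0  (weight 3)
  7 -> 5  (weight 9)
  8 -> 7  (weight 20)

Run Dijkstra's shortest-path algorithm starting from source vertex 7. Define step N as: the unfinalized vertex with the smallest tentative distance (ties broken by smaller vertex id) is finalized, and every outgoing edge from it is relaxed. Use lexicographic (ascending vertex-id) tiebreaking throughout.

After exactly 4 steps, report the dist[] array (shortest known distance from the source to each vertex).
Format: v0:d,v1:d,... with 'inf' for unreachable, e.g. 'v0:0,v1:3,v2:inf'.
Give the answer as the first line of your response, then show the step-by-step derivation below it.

v0:3,v1:inf,v2:16,v3:inf,v4:inf,v5:9,v6:inf,v7:0,v8:12

step 1: dist = v0:3,v1:inf,v2:inf,v3:inf,v4:inf,v5:9,v6:inf,v7:0,v8:inf
step 2: dist = v0:3,v1:inf,v2:inf,v3:inf,v4:inf,v5:9,v6:inf,v7:0,v8:12
step 3: dist = v0:3,v1:inf,v2:16,v3:inf,v4:inf,v5:9,v6:inf,v7:0,v8:12
step 4: dist = v0:3,v1:inf,v2:16,v3:inf,v4:inf,v5:9,v6:inf,v7:0,v8:12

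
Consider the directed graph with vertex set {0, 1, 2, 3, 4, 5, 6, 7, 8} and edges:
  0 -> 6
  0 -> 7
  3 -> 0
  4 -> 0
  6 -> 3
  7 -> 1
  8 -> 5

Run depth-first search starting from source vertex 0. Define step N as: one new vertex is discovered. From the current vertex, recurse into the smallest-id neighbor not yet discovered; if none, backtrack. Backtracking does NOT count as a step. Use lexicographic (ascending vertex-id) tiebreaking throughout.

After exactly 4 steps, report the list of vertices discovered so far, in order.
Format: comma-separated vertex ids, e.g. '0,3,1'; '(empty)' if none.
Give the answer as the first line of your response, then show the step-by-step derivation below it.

0,6,3,7

step 1: discover 0; path=0; order=0
step 2: discover 6; path=0>6; order=0,6
step 3: discover 3; path=0>6>3; order=0,6,3
step 4: discover 7; path=0>7; order=0,6,3,7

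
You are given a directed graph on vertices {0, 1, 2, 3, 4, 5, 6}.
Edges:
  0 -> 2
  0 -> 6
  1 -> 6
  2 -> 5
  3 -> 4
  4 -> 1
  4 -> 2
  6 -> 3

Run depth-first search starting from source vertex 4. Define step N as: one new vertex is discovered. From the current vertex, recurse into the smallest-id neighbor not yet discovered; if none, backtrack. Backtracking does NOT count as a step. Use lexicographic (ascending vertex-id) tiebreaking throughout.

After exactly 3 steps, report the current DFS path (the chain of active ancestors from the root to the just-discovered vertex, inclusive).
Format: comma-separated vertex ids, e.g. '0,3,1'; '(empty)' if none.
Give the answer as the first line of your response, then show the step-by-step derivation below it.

4,1,6

step 1: discover 4; path=4; order=4
step 2: discover 1; path=4>1; order=4,1
step 3: discover 6; path=4>1>6; order=4,1,6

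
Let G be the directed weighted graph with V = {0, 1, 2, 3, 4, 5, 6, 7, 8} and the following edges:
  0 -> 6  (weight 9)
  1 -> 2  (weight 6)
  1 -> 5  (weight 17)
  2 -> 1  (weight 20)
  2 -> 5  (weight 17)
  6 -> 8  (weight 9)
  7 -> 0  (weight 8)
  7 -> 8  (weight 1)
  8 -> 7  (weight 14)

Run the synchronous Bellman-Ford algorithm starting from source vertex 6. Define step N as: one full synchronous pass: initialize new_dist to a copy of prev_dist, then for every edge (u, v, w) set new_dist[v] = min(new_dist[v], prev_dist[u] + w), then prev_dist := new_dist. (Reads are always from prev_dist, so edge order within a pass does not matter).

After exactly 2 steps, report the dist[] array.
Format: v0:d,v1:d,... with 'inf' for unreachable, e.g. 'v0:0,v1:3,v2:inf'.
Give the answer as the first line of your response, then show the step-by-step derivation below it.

v0:inf,v1:inf,v2:inf,v3:inf,v4:inf,v5:inf,v6:0,v7:23,v8:9

step 1: dist = v0:inf,v1:inf,v2:inf,v3:inf,v4:inf,v5:inf,v6:0,v7:inf,v8:9
step 2: dist = v0:inf,v1:inf,v2:inf,v3:inf,v4:inf,v5:inf,v6:0,v7:23,v8:9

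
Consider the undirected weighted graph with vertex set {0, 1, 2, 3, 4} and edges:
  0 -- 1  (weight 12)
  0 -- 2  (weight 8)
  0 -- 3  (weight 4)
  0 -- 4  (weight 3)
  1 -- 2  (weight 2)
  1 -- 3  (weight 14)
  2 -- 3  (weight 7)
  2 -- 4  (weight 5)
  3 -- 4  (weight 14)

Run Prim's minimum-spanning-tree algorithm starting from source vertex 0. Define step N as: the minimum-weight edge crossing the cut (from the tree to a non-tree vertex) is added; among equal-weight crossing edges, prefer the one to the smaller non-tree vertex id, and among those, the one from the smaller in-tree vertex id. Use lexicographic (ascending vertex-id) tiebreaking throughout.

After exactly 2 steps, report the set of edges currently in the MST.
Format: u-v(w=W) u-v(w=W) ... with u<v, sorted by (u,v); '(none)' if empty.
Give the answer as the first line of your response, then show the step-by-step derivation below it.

0-3(w=4) 0-4(w=3)

step 1: add edge 0-4 (w=3); MST = {0-4(w=3)}
step 2: add edge 0-3 (w=4); MST = {0-3(w=4) 0-4(w=3)}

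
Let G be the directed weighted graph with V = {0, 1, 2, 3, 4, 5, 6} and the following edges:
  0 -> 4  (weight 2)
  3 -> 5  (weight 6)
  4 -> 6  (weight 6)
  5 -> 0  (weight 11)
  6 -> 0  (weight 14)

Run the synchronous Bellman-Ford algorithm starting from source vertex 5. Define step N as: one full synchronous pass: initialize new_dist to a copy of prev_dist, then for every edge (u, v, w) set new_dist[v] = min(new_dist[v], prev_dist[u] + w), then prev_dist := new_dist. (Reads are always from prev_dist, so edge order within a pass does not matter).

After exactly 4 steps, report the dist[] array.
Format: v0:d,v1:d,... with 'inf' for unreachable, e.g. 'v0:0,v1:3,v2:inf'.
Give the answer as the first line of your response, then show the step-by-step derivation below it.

v0:11,v1:inf,v2:inf,v3:inf,v4:13,v5:0,v6:19

step 1: dist = v0:11,v1:inf,v2:inf,v3:inf,v4:inf,v5:0,v6:inf
step 2: dist = v0:11,v1:inf,v2:inf,v3:inf,v4:13,v5:0,v6:inf
step 3: dist = v0:11,v1:inf,v2:inf,v3:inf,v4:13,v5:0,v6:19
step 4: dist = v0:11,v1:inf,v2:inf,v3:inf,v4:13,v5:0,v6:19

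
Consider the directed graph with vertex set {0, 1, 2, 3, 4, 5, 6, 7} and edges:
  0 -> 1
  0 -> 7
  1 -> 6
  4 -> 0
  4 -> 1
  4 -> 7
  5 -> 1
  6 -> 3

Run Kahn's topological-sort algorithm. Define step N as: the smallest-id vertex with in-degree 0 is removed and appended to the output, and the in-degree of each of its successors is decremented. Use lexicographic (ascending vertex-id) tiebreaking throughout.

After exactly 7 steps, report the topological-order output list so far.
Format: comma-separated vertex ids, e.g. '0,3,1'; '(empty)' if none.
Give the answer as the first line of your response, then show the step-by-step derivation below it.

2,4,0,5,1,6,3

step 1: output 2; order=[2]; indeg=(1,3,0,1,0,0,1,2)
step 2: output 4; order=[2,4]; indeg=(0,2,0,1,0,0,1,1)
step 3: output 0; order=[2,4,0]; indeg=(0,1,0,1,0,0,1,0)
step 4: output 5; order=[2,4,0,5]; indeg=(0,0,0,1,0,0,1,0)
step 5: output 1; order=[2,4,0,5,1]; indeg=(0,0,0,1,0,0,0,0)
step 6: output 6; order=[2,4,0,5,1,6]; indeg=(0,0,0,0,0,0,0,0)
step 7: output 3; order=[2,4,0,5,1,6,3]; indeg=(0,0,0,0,0,0,0,0)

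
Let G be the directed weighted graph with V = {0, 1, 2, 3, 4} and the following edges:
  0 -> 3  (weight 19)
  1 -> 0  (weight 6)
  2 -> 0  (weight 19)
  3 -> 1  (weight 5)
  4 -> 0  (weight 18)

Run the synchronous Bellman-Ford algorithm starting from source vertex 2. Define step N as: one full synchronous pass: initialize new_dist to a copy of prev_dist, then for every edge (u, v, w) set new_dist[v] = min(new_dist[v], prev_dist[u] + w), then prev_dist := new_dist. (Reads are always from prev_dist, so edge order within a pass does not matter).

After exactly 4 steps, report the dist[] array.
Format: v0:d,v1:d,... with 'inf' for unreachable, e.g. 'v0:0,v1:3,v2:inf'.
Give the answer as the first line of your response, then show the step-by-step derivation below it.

v0:19,v1:43,v2:0,v3:38,v4:inf

step 1: dist = v0:19,v1:inf,v2:0,v3:inf,v4:inf
step 2: dist = v0:19,v1:inf,v2:0,v3:38,v4:inf
step 3: dist = v0:19,v1:43,v2:0,v3:38,v4:inf
step 4: dist = v0:19,v1:43,v2:0,v3:38,v4:inf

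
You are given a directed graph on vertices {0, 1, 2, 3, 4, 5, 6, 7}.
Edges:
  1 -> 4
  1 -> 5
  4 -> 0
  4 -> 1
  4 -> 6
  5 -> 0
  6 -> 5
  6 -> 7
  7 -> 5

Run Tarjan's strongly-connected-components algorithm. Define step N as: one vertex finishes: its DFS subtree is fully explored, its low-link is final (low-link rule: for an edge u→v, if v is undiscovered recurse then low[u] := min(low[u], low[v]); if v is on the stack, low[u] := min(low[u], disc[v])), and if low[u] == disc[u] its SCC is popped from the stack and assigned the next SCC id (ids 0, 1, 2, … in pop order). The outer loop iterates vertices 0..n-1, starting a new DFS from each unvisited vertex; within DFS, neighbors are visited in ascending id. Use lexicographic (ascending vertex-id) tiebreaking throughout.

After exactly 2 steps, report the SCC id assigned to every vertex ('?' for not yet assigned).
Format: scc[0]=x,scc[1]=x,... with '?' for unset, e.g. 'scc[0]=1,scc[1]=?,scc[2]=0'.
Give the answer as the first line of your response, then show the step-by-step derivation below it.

scc[0]=0,scc[1]=?,scc[2]=?,scc[3]=?,scc[4]=?,scc[5]=1,scc[6]=?,scc[7]=?

step 1: low=(low[0]=0,low[1]=?,low[2]=?,low[3]=?,low[4]=?,low[5]=?,low[6]=?,low[7]=?); scc=(scc[0]=0,scc[1]=?,scc[2]=?,scc[3]=?,scc[4]=?,scc[5]=?,scc[6]=?,scc[7]=?)
step 2: low=(low[0]=0,low[1]=1,low[2]=?,low[3]=?,low[4]=1,low[5]=4,low[6]=3,low[7]=?); scc=(scc[0]=0,scc[1]=?,scc[2]=?,scc[3]=?,scc[4]=?,scc[5]=1,scc[6]=?,scc[7]=?)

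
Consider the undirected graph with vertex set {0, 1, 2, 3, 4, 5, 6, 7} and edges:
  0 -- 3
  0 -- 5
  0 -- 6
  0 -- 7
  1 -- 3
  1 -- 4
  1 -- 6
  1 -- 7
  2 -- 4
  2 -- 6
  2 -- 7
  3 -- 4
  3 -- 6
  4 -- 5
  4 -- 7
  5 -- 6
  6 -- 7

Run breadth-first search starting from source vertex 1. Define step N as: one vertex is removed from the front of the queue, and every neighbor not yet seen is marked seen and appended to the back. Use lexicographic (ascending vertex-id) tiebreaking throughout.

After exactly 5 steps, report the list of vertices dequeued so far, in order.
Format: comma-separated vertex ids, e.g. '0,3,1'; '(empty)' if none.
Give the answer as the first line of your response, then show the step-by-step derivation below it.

1,3,4,6,7

step 1: dequeue 1; queue=[3,4,6,7]; order=1
step 2: dequeue 3; queue=[4,6,7,0]; order=1,3
step 3: dequeue 4; queue=[6,7,0,2,5]; order=1,3,4
step 4: dequeue 6; queue=[7,0,2,5]; order=1,3,4,6
step 5: dequeue 7; queue=[0,2,5]; order=1,3,4,6,7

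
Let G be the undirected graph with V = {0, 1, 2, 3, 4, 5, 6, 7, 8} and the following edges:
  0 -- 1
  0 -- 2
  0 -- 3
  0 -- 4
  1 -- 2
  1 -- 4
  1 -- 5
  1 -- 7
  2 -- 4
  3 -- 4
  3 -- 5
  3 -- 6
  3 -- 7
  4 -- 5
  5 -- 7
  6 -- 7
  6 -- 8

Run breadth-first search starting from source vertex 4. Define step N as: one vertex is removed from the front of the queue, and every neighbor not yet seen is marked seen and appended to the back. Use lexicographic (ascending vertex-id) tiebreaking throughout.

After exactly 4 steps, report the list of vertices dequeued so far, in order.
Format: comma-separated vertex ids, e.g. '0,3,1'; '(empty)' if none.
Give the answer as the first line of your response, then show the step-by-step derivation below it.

4,0,1,2

step 1: dequeue 4; queue=[0,1,2,3,5]; order=4
step 2: dequeue 0; queue=[1,2,3,5]; order=4,0
step 3: dequeue 1; queue=[2,3,5,7]; order=4,0,1
step 4: dequeue 2; queue=[3,5,7]; order=4,0,1,2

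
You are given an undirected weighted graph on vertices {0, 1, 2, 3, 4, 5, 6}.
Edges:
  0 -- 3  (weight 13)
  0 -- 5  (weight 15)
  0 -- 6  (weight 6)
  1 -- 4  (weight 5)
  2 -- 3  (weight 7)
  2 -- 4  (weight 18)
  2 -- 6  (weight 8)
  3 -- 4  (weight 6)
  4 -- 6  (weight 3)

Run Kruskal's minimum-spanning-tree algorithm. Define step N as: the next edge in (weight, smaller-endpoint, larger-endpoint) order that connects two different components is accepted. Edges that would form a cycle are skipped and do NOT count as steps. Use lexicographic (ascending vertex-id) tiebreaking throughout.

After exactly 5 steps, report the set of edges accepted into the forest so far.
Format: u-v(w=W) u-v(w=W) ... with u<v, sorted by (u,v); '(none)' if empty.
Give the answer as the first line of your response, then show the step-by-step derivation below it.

0-6(w=6) 1-4(w=5) 2-3(w=7) 3-4(w=6) 4-6(w=3)

step 1: add edge 4-6 (w=3); MST = {4-6(w=3)}
step 2: add edge 1-4 (w=5); MST = {1-4(w=5) 4-6(w=3)}
step 3: add edge 0-6 (w=6); MST = {0-6(w=6) 1-4(w=5) 4-6(w=3)}
step 4: add edge 3-4 (w=6); MST = {0-6(w=6) 1-4(w=5) 3-4(w=6) 4-6(w=3)}
step 5: add edge 2-3 (w=7); MST = {0-6(w=6) 1-4(w=5) 2-3(w=7) 3-4(w=6) 4-6(w=3)}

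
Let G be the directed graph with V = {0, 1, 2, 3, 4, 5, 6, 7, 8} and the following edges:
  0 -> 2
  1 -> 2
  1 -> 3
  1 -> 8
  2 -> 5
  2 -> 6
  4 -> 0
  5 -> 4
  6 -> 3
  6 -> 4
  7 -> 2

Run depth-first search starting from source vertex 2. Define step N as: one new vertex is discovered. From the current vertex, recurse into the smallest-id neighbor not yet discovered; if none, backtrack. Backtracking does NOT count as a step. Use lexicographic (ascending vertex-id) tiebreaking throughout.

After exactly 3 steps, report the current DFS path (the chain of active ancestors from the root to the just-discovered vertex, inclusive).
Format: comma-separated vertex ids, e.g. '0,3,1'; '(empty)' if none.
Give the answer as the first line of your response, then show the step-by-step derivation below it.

2,5,4

step 1: discover 2; path=2; order=2
step 2: discover 5; path=2>5; order=2,5
step 3: discover 4; path=2>5>4; order=2,5,4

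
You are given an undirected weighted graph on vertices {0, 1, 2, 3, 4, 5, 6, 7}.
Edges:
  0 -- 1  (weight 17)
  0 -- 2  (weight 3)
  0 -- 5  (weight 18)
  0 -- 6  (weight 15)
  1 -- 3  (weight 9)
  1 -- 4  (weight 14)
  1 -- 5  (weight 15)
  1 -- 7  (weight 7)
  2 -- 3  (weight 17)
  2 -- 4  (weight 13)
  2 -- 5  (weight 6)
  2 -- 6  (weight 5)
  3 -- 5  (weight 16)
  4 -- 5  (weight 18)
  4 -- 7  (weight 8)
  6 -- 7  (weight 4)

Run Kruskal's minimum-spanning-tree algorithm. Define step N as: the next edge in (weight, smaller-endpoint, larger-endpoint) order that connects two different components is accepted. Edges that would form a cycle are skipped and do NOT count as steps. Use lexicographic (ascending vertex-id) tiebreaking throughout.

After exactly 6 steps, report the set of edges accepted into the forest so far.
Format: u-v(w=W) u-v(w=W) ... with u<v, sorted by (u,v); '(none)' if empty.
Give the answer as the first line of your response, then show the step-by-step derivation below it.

0-2(w=3) 1-7(w=7) 2-5(w=6) 2-6(w=5) 4-7(w=8) 6-7(w=4)

step 1: add edge 0-2 (w=3); MST = {0-2(w=3)}
step 2: add edge 6-7 (w=4); MST = {0-2(w=3) 6-7(w=4)}
step 3: add edge 2-6 (w=5); MST = {0-2(w=3) 2-6(w=5) 6-7(w=4)}
step 4: add edge 2-5 (w=6); MST = {0-2(w=3) 2-5(w=6) 2-6(w=5) 6-7(w=4)}
step 5: add edge 1-7 (w=7); MST = {0-2(w=3) 1-7(w=7) 2-5(w=6) 2-6(w=5) 6-7(w=4)}
step 6: add edge 4-7 (w=8); MST = {0-2(w=3) 1-7(w=7) 2-5(w=6) 2-6(w=5) 4-7(w=8) 6-7(w=4)}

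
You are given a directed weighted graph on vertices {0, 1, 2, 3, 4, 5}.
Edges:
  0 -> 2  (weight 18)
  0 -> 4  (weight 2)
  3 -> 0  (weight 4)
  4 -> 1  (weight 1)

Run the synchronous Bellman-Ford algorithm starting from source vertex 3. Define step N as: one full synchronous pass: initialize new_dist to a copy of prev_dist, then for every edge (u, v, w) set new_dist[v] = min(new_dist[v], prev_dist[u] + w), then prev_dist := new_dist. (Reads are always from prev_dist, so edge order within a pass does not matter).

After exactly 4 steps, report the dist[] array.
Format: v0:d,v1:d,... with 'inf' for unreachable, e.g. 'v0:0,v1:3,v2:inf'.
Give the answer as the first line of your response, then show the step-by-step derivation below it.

v0:4,v1:7,v2:22,v3:0,v4:6,v5:inf

step 1: dist = v0:4,v1:inf,v2:inf,v3:0,v4:inf,v5:inf
step 2: dist = v0:4,v1:inf,v2:22,v3:0,v4:6,v5:inf
step 3: dist = v0:4,v1:7,v2:22,v3:0,v4:6,v5:inf
step 4: dist = v0:4,v1:7,v2:22,v3:0,v4:6,v5:inf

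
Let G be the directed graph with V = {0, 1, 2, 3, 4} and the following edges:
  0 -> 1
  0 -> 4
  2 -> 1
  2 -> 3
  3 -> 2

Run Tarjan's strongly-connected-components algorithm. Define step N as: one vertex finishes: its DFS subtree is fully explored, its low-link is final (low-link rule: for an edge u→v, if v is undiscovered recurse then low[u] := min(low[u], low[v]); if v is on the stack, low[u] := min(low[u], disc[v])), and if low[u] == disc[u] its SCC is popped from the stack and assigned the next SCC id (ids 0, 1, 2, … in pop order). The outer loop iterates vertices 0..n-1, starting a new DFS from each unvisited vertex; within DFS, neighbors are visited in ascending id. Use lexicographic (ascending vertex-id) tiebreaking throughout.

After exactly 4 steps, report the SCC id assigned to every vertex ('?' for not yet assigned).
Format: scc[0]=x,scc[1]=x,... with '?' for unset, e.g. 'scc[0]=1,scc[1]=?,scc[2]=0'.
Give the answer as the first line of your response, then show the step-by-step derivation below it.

scc[0]=2,scc[1]=0,scc[2]=?,scc[3]=?,scc[4]=1

step 1: low=(low[0]=0,low[1]=1,low[2]=?,low[3]=?,low[4]=?); scc=(scc[0]=?,scc[1]=0,scc[2]=?,scc[3]=?,scc[4]=?)
step 2: low=(low[0]=0,low[1]=1,low[2]=?,low[3]=?,low[4]=2); scc=(scc[0]=?,scc[1]=0,scc[2]=?,scc[3]=?,scc[4]=1)
step 3: low=(low[0]=0,low[1]=1,low[2]=?,low[3]=?,low[4]=2); scc=(scc[0]=2,scc[1]=0,scc[2]=?,scc[3]=?,scc[4]=1)
step 4: low=(low[0]=0,low[1]=1,low[2]=3,low[3]=3,low[4]=2); scc=(scc[0]=2,scc[1]=0,scc[2]=?,scc[3]=?,scc[4]=1)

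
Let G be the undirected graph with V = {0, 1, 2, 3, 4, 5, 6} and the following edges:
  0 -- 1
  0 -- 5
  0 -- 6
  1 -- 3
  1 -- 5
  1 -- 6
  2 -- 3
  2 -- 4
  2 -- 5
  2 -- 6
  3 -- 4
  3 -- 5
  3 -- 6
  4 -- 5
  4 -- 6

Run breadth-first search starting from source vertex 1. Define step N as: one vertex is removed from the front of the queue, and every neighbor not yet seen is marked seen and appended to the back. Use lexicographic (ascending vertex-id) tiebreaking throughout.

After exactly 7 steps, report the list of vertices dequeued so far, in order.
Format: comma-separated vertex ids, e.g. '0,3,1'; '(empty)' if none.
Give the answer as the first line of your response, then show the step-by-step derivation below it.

1,0,3,5,6,2,4

step 1: dequeue 1; queue=[0,3,5,6]; order=1
step 2: dequeue 0; queue=[3,5,6]; order=1,0
step 3: dequeue 3; queue=[5,6,2,4]; order=1,0,3
step 4: dequeue 5; queue=[6,2,4]; order=1,0,3,5
step 5: dequeue 6; queue=[2,4]; order=1,0,3,5,6
step 6: dequeue 2; queue=[4]; order=1,0,3,5,6,2
step 7: dequeue 4; queue=[(empty)]; order=1,0,3,5,6,2,4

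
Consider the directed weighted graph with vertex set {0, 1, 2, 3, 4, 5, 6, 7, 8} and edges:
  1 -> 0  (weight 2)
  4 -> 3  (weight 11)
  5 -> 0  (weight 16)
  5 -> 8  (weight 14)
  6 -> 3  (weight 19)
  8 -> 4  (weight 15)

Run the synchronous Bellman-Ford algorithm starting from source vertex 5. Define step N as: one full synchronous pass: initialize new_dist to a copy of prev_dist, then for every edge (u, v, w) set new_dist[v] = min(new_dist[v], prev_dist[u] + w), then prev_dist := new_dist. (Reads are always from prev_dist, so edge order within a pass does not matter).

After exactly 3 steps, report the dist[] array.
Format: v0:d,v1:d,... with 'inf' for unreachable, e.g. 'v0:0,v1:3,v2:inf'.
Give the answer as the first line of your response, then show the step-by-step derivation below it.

v0:16,v1:inf,v2:inf,v3:40,v4:29,v5:0,v6:inf,v7:inf,v8:14

step 1: dist = v0:16,v1:inf,v2:inf,v3:inf,v4:inf,v5:0,v6:inf,v7:inf,v8:14
step 2: dist = v0:16,v1:inf,v2:inf,v3:inf,v4:29,v5:0,v6:inf,v7:inf,v8:14
step 3: dist = v0:16,v1:inf,v2:inf,v3:40,v4:29,v5:0,v6:inf,v7:inf,v8:14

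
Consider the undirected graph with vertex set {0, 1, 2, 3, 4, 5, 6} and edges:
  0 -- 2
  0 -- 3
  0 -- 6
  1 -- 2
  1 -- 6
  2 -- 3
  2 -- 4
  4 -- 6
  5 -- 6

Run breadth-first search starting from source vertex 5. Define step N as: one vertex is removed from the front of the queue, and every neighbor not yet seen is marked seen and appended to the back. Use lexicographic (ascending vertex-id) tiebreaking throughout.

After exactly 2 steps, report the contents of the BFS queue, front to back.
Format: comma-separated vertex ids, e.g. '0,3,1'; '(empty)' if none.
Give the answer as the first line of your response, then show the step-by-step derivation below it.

0,1,4

step 1: dequeue 5; queue=[6]; order=5
step 2: dequeue 6; queue=[0,1,4]; order=5,6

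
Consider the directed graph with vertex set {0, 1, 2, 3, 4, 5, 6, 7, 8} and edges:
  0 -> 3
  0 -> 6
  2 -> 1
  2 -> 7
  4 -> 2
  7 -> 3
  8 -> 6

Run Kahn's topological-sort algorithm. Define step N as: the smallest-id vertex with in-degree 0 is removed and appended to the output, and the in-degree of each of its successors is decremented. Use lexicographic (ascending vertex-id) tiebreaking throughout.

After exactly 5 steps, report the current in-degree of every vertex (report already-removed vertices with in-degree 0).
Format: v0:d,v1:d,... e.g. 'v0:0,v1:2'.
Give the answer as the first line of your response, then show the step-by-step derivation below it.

v0:0,v1:0,v2:0,v3:1,v4:0,v5:0,v6:1,v7:0,v8:0

step 1: output 0; order=[0]; indeg=(0,1,1,1,0,0,1,1,0)
step 2: output 4; order=[0,4]; indeg=(0,1,0,1,0,0,1,1,0)
step 3: output 2; order=[0,4,2]; indeg=(0,0,0,1,0,0,1,0,0)
step 4: output 1; order=[0,4,2,1]; indeg=(0,0,0,1,0,0,1,0,0)
step 5: output 5; order=[0,4,2,1,5]; indeg=(0,0,0,1,0,0,1,0,0)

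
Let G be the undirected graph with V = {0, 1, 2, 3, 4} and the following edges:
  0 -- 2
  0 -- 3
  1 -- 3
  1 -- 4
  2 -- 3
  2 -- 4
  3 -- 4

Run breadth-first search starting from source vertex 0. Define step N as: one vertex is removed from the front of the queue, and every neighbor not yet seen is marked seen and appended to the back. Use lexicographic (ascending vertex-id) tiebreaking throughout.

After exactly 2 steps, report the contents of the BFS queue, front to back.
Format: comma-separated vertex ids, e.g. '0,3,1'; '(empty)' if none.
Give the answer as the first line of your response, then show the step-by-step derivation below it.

3,4

step 1: dequeue 0; queue=[2,3]; order=0
step 2: dequeue 2; queue=[3,4]; order=0,2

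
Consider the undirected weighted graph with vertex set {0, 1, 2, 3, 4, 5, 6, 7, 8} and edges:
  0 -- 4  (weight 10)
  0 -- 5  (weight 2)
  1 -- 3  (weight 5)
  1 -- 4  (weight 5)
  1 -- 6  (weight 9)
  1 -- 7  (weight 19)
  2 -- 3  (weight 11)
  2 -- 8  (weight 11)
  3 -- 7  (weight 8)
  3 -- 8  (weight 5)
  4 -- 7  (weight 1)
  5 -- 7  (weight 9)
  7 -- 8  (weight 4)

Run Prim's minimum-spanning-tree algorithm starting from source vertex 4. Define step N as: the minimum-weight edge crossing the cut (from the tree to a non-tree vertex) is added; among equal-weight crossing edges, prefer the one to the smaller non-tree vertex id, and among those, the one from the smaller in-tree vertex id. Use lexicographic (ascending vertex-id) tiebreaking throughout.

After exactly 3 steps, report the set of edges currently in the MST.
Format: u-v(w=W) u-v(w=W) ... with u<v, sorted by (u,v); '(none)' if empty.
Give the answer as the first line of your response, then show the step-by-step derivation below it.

1-4(w=5) 4-7(w=1) 7-8(w=4)

step 1: add edge 4-7 (w=1); MST = {4-7(w=1)}
step 2: add edge 7-8 (w=4); MST = {4-7(w=1) 7-8(w=4)}
step 3: add edge 1-4 (w=5); MST = {1-4(w=5) 4-7(w=1) 7-8(w=4)}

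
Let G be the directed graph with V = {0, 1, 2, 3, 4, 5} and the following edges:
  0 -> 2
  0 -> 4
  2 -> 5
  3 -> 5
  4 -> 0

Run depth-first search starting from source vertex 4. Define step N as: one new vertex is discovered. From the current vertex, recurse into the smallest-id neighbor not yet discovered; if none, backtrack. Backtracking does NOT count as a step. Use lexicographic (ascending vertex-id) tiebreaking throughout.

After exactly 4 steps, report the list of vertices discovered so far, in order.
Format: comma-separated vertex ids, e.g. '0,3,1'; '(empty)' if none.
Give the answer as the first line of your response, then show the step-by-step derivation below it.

4,0,2,5

step 1: discover 4; path=4; order=4
step 2: discover 0; path=4>0; order=4,0
step 3: discover 2; path=4>0>2; order=4,0,2
step 4: discover 5; path=4>0>2>5; order=4,0,2,5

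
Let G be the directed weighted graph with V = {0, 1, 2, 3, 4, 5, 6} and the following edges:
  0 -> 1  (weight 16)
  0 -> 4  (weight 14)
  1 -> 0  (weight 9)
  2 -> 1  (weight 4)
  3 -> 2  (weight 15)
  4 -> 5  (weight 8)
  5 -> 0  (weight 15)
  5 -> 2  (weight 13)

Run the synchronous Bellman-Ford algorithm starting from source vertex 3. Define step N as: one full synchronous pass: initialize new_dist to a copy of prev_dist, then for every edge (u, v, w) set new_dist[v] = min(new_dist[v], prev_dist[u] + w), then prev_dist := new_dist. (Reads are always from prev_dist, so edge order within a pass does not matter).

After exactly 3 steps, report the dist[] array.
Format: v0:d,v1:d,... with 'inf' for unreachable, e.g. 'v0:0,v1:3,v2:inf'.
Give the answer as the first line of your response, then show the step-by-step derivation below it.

v0:28,v1:19,v2:15,v3:0,v4:inf,v5:inf,v6:inf

step 1: dist = v0:inf,v1:inf,v2:15,v3:0,v4:inf,v5:inf,v6:inf
step 2: dist = v0:inf,v1:19,v2:15,v3:0,v4:inf,v5:inf,v6:inf
step 3: dist = v0:28,v1:19,v2:15,v3:0,v4:inf,v5:inf,v6:inf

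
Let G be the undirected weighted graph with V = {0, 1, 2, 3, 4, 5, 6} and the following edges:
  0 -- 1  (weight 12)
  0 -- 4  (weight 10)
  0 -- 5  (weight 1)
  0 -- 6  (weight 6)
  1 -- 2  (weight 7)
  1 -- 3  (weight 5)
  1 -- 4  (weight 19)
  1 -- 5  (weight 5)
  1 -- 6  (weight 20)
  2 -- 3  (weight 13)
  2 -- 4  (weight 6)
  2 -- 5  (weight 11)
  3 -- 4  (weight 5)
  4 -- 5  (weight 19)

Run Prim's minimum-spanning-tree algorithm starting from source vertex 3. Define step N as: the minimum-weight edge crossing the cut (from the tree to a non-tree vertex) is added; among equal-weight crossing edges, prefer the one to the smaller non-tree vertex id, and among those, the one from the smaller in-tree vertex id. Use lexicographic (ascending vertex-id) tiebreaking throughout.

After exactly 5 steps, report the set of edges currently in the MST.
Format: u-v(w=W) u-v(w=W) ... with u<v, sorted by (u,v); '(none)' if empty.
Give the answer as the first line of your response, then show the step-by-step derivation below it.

0-5(w=1) 1-3(w=5) 1-5(w=5) 2-4(w=6) 3-4(w=5)

step 1: add edge 1-3 (w=5); MST = {1-3(w=5)}
step 2: add edge 3-4 (w=5); MST = {1-3(w=5) 3-4(w=5)}
step 3: add edge 1-5 (w=5); MST = {1-3(w=5) 1-5(w=5) 3-4(w=5)}
step 4: add edge 0-5 (w=1); MST = {0-5(w=1) 1-3(w=5) 1-5(w=5) 3-4(w=5)}
step 5: add edge 2-4 (w=6); MST = {0-5(w=1) 1-3(w=5) 1-5(w=5) 2-4(w=6) 3-4(w=5)}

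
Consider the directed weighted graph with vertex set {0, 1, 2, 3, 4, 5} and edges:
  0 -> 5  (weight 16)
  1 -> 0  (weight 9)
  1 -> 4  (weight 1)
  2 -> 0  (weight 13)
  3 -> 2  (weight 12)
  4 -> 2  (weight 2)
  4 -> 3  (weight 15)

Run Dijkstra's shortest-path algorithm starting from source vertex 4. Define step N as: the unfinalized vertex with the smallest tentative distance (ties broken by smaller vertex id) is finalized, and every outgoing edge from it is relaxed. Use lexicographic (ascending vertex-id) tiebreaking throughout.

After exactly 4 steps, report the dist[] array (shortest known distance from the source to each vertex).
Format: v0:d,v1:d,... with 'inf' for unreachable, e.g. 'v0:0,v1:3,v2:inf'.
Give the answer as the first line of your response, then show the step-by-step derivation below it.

v0:15,v1:inf,v2:2,v3:15,v4:0,v5:31

step 1: dist = v0:inf,v1:inf,v2:2,v3:15,v4:0,v5:inf
step 2: dist = v0:15,v1:inf,v2:2,v3:15,v4:0,v5:inf
step 3: dist = v0:15,v1:inf,v2:2,v3:15,v4:0,v5:31
step 4: dist = v0:15,v1:inf,v2:2,v3:15,v4:0,v5:31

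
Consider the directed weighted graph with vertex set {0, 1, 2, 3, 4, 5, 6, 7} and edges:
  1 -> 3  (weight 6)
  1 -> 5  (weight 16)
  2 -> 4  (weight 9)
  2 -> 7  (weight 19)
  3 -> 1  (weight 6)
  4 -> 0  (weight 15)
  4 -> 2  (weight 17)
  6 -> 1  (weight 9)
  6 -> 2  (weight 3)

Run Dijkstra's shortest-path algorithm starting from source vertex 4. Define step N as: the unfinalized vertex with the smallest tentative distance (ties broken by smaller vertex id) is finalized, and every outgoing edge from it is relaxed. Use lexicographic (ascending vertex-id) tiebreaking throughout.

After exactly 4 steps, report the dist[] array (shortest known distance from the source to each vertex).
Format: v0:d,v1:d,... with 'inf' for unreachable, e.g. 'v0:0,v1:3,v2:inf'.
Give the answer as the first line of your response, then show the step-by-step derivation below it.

v0:15,v1:inf,v2:17,v3:inf,v4:0,v5:inf,v6:inf,v7:36

step 1: dist = v0:15,v1:inf,v2:17,v3:inf,v4:0,v5:inf,v6:inf,v7:inf
step 2: dist = v0:15,v1:inf,v2:17,v3:inf,v4:0,v5:inf,v6:inf,v7:inf
step 3: dist = v0:15,v1:inf,v2:17,v3:inf,v4:0,v5:inf,v6:inf,v7:36
step 4: dist = v0:15,v1:inf,v2:17,v3:inf,v4:0,v5:inf,v6:inf,v7:36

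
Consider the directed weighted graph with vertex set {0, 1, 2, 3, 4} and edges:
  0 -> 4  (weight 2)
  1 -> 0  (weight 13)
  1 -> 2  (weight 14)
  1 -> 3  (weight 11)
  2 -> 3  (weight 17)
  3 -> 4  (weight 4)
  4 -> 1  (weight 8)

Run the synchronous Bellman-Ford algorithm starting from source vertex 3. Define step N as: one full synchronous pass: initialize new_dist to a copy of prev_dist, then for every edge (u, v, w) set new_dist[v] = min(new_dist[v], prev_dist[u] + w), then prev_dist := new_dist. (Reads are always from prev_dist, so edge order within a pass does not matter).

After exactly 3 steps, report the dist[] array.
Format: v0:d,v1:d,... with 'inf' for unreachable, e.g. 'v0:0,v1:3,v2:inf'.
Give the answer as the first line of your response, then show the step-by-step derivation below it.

v0:25,v1:12,v2:26,v3:0,v4:4

step 1: dist = v0:inf,v1:inf,v2:inf,v3:0,v4:4
step 2: dist = v0:inf,v1:12,v2:inf,v3:0,v4:4
step 3: dist = v0:25,v1:12,v2:26,v3:0,v4:4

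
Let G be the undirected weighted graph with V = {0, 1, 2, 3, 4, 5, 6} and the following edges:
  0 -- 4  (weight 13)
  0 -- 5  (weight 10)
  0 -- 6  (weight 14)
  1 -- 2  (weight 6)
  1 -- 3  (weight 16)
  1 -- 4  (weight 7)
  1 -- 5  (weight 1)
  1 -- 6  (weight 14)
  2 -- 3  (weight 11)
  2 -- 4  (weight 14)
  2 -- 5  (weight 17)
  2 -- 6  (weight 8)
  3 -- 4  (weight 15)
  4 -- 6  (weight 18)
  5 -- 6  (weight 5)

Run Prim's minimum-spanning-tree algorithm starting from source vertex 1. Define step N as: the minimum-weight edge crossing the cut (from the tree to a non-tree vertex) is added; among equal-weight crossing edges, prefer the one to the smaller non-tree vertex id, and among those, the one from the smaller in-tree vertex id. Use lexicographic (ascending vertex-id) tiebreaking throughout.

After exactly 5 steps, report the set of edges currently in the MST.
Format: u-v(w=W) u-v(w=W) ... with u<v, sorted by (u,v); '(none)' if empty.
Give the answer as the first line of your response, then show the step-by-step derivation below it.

0-5(w=10) 1-2(w=6) 1-4(w=7) 1-5(w=1) 5-6(w=5)

step 1: add edge 1-5 (w=1); MST = {1-5(w=1)}
step 2: add edge 5-6 (w=5); MST = {1-5(w=1) 5-6(w=5)}
step 3: add edge 1-2 (w=6); MST = {1-2(w=6) 1-5(w=1) 5-6(w=5)}
step 4: add edge 1-4 (w=7); MST = {1-2(w=6) 1-4(w=7) 1-5(w=1) 5-6(w=5)}
step 5: add edge 0-5 (w=10); MST = {0-5(w=10) 1-2(w=6) 1-4(w=7) 1-5(w=1) 5-6(w=5)}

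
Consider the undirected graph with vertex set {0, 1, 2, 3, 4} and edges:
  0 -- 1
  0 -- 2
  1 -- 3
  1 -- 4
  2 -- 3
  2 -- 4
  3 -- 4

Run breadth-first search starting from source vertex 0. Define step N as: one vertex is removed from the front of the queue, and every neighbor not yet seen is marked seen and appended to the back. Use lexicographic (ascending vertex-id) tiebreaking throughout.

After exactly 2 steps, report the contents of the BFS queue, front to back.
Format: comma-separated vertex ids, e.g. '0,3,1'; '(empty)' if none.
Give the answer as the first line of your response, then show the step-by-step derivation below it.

2,3,4

step 1: dequeue 0; queue=[1,2]; order=0
step 2: dequeue 1; queue=[2,3,4]; order=0,1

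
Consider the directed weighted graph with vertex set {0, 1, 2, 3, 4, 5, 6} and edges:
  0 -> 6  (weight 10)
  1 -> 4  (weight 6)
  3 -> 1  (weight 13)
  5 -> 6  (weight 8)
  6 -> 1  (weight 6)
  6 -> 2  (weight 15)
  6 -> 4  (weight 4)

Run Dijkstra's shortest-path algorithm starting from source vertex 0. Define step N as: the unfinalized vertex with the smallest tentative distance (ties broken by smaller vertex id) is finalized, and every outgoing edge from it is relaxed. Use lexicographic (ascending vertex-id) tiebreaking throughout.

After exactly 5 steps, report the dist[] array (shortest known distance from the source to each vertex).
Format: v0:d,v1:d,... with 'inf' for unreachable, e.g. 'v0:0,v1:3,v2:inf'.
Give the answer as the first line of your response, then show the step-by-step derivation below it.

v0:0,v1:16,v2:25,v3:inf,v4:14,v5:inf,v6:10

step 1: dist = v0:0,v1:inf,v2:inf,v3:inf,v4:inf,v5:inf,v6:10
step 2: dist = v0:0,v1:16,v2:25,v3:inf,v4:14,v5:inf,v6:10
step 3: dist = v0:0,v1:16,v2:25,v3:inf,v4:14,v5:inf,v6:10
step 4: dist = v0:0,v1:16,v2:25,v3:inf,v4:14,v5:inf,v6:10
step 5: dist = v0:0,v1:16,v2:25,v3:inf,v4:14,v5:inf,v6:10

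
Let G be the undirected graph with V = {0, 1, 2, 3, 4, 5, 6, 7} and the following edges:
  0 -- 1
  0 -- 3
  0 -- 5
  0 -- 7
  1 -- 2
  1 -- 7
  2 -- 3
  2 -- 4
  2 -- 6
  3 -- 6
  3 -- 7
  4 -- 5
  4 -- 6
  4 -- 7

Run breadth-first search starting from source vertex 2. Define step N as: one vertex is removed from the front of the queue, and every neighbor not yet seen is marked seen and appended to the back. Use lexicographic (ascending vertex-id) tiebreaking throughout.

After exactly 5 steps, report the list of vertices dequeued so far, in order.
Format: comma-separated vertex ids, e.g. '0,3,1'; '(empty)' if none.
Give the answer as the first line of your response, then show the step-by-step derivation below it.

2,1,3,4,6

step 1: dequeue 2; queue=[1,3,4,6]; order=2
step 2: dequeue 1; queue=[3,4,6,0,7]; order=2,1
step 3: dequeue 3; queue=[4,6,0,7]; order=2,1,3
step 4: dequeue 4; queue=[6,0,7,5]; order=2,1,3,4
step 5: dequeue 6; queue=[0,7,5]; order=2,1,3,4,6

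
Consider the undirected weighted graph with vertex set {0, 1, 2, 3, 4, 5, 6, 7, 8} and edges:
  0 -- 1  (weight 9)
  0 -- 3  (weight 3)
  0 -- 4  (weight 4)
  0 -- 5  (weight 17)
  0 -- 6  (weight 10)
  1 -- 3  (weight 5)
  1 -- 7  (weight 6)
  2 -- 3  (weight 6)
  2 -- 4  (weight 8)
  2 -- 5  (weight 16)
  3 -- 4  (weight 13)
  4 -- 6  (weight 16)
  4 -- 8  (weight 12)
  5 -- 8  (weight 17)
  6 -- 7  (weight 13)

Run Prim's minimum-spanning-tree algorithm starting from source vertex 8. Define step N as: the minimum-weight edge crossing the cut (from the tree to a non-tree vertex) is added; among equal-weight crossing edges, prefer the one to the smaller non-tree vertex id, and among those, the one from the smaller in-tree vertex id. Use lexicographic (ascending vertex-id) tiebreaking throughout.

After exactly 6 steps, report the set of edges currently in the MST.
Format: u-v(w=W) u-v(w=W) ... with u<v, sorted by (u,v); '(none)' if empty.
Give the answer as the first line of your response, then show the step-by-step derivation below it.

0-3(w=3) 0-4(w=4) 1-3(w=5) 1-7(w=6) 2-3(w=6) 4-8(w=12)

step 1: add edge 4-8 (w=12); MST = {4-8(w=12)}
step 2: add edge 0-4 (w=4); MST = {0-4(w=4) 4-8(w=12)}
step 3: add edge 0-3 (w=3); MST = {0-3(w=3) 0-4(w=4) 4-8(w=12)}
step 4: add edge 1-3 (w=5); MST = {0-3(w=3) 0-4(w=4) 1-3(w=5) 4-8(w=12)}
step 5: add edge 2-3 (w=6); MST = {0-3(w=3) 0-4(w=4) 1-3(w=5) 2-3(w=6) 4-8(w=12)}
step 6: add edge 1-7 (w=6); MST = {0-3(w=3) 0-4(w=4) 1-3(w=5) 1-7(w=6) 2-3(w=6) 4-8(w=12)}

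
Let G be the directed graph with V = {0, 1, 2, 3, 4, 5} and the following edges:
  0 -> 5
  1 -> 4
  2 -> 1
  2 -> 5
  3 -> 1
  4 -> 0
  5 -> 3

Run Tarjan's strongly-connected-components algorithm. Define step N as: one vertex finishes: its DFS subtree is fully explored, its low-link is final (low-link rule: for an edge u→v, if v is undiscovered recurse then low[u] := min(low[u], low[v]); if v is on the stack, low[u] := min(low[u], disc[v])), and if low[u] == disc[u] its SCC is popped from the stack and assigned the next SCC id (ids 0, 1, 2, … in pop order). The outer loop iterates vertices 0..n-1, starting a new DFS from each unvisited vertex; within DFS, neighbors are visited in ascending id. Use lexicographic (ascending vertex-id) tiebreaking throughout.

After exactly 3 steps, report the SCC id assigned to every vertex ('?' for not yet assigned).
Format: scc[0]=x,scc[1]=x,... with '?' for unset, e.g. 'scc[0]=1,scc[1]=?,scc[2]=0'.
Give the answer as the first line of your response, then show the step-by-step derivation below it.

scc[0]=?,scc[1]=?,scc[2]=?,scc[3]=?,scc[4]=?,scc[5]=?

step 1: low=(low[0]=0,low[1]=3,low[2]=?,low[3]=2,low[4]=0,low[5]=1); scc=(scc[0]=?,scc[1]=?,scc[2]=?,scc[3]=?,scc[4]=?,scc[5]=?)
step 2: low=(low[0]=0,low[1]=0,low[2]=?,low[3]=2,low[4]=0,low[5]=1); scc=(scc[0]=?,scc[1]=?,scc[2]=?,scc[3]=?,scc[4]=?,scc[5]=?)
step 3: low=(low[0]=0,low[1]=0,low[2]=?,low[3]=0,low[4]=0,low[5]=1); scc=(scc[0]=?,scc[1]=?,scc[2]=?,scc[3]=?,scc[4]=?,scc[5]=?)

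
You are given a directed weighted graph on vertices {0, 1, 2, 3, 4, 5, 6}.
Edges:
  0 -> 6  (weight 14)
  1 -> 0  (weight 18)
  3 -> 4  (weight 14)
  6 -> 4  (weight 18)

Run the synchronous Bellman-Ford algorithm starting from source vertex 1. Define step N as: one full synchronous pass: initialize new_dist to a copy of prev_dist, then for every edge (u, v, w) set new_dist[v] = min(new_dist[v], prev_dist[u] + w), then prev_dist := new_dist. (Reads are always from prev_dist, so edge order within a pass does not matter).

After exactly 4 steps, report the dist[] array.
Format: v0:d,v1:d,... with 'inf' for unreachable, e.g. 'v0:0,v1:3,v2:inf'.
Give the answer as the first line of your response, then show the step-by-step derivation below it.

v0:18,v1:0,v2:inf,v3:inf,v4:50,v5:inf,v6:32

step 1: dist = v0:18,v1:0,v2:inf,v3:inf,v4:inf,v5:inf,v6:inf
step 2: dist = v0:18,v1:0,v2:inf,v3:inf,v4:inf,v5:inf,v6:32
step 3: dist = v0:18,v1:0,v2:inf,v3:inf,v4:50,v5:inf,v6:32
step 4: dist = v0:18,v1:0,v2:inf,v3:inf,v4:50,v5:inf,v6:32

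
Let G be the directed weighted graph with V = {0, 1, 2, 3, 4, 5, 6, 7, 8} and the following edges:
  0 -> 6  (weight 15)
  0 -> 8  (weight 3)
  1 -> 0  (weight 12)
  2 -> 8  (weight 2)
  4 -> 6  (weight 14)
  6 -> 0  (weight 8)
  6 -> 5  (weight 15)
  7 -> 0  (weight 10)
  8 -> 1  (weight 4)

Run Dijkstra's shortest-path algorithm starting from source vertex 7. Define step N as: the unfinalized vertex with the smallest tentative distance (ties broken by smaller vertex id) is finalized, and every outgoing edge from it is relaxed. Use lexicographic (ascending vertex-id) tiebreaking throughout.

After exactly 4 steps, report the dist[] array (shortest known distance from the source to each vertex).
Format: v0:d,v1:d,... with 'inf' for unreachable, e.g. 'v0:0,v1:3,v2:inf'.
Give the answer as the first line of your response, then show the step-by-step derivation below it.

v0:10,v1:17,v2:inf,v3:inf,v4:inf,v5:inf,v6:25,v7:0,v8:13

step 1: dist = v0:10,v1:inf,v2:inf,v3:inf,v4:inf,v5:inf,v6:inf,v7:0,v8:inf
step 2: dist = v0:10,v1:inf,v2:inf,v3:inf,v4:inf,v5:inf,v6:25,v7:0,v8:13
step 3: dist = v0:10,v1:17,v2:inf,v3:inf,v4:inf,v5:inf,v6:25,v7:0,v8:13
step 4: dist = v0:10,v1:17,v2:inf,v3:inf,v4:inf,v5:inf,v6:25,v7:0,v8:13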